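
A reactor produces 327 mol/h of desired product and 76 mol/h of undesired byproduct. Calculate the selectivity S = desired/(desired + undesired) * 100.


Selectivity = desired / (desired + undesired) * 100
Total products = 327 + 76 = 403 mol/h
S = 327 / 403 * 100
= 0.8114 * 100
= 81.14 %

81.14 %


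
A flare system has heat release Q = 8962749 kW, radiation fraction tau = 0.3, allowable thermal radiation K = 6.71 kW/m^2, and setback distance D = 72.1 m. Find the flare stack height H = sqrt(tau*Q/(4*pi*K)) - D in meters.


tau*Q/(4*pi*K) = 0.3 * 8962749 / (4 * pi * 6.71) = 31888.2
sqrt(31888.2) = 178.573
H = 178.573 - 72.1 = 106.5

106.5 m


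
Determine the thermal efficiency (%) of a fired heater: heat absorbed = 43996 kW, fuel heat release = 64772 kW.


Furnace efficiency = Q_absorbed / Q_fuel * 100
= 43996 / 64772 * 100 = 67.92

67.92 %


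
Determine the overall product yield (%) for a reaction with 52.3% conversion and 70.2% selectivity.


Overall yield = conversion (%) * selectivity (%) / 100
Conversion = 52.3%, Selectivity = 70.2%
Y = 52.3 * 70.2 / 100
= 36.7146 %

36.7146 %


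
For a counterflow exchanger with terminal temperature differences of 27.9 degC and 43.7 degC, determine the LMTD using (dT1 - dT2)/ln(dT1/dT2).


LMTD = (dT1 - dT2) / ln(dT1/dT2)
= (27.9 - 43.7) / ln(27.9 / 43.7) = -15.8 / -0.448721 = 35.21

35.21 degC


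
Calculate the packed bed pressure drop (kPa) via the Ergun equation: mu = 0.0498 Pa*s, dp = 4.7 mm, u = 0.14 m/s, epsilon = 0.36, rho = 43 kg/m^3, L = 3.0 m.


dp = 4.7 mm = 0.0047 m
Viscous term = 150*0.0498*0.14*(1-0.36)^2 / (0.0047^2*0.36^3) = 415629
Inertial term = 1.75*43*0.14^2*(1-0.36) / (0.0047*0.36^3) = 4304.64
dP/L = 415629 + 4304.64 = 419934 Pa/m
dP = 419934 * 3.0 / 1000 = 1260 kPa

1260 kPa


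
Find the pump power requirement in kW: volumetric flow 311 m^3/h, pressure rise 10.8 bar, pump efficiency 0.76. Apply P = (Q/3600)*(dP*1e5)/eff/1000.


Q = 311 / 3600 = 0.0863889 m^3/s
P = 0.0863889 * (10.8 * 1e5) / 0.76 / 1000 = 122.8

122.8 kW


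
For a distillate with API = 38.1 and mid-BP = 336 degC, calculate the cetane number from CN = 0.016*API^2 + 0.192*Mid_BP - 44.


CN = 0.016 * 38.1^2 + 0.192 * 336 - 44
CN = 23.22576 + 64.512 - 44 = 43.73776

43.73776


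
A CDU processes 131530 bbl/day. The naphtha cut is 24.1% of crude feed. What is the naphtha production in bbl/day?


Crude throughput = 131530 bbl/day
Fraction yield = 24.1%
yield = throughput * fraction / 100
yield = 131530 * 24.1 / 100 = 31698.73

31698.73 bbl/day


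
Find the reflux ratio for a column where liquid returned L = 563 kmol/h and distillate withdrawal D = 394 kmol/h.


Reflux ratio definition: R = L / D (liquid returned / distillate withdrawn)
L = 563 kmol/h, D = 394 kmol/h
R = 563 / 394 = 1.429

1.429


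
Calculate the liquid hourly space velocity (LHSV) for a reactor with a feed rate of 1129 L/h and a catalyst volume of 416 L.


LHSV = volumetric feed rate / catalyst volume
= 1129 L/h / 416 L
= 2.714 h^-1

2.714 h^-1


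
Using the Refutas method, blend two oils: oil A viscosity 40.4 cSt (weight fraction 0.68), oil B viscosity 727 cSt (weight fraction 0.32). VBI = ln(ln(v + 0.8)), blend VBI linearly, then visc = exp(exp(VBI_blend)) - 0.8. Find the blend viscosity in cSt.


Refutas method: VBN_i = 14.534*ln(ln(visc_i + 0.8)) + 10.975, blended linearly by mass fraction; since VBN is linear in VBI_i = ln(ln(visc_i + 0.8)) and the fractions sum to 1, blend VBI directly: visc = exp(exp(VBI_blend)) - 0.8
VBI_1 = ln(ln(40.4 + 0.8)) = 1.3133
VBI_2 = ln(ln(727 + 0.8)) = 1.88556
VBI_blend = 0.68 * 1.3133 + 0.32 * 1.88556 = 1.49642
visc_blend = exp(exp(1.49642)) - 0.8 = 86.18

86.18 cSt


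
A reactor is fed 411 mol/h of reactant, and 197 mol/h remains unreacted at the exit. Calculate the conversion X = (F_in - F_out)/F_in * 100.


X = (F_in - F_out) / F_in * 100
Moles reacted = 411 - 197 = 214
X = 214 / 411 * 100
= 0.5207 * 100
= 52.07 %

52.07 %


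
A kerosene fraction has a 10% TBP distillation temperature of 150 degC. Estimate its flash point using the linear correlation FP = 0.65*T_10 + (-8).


FP = 0.65 * 150 + (-8) = 89.5

89.5 degC


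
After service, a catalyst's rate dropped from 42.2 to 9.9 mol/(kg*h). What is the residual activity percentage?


Activity (%) = (rate_used / rate_fresh) * 100
rate_used = 9.9, rate_fresh = 42.2
= (9.9 / 42.2) * 100
= 0.2346 * 100 = 23.46

23.46 %


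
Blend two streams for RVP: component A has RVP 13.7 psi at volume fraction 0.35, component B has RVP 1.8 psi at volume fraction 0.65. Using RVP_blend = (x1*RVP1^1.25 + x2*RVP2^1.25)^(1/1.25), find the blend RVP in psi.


Chevron index: RVP_blend = (sum xi*RVPi^1.25)^(1/1.25)
RVP^1.25 terms: 0.35 * 13.7^1.25 + 0.65 * 1.8^1.25 = 10.5803
RVP_blend = 10.5803^(1/1.25) = 6.601

6.601 psi


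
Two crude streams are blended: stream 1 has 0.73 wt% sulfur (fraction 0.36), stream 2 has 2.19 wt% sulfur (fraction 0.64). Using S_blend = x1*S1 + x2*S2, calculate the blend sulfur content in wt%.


Linear sulfur blending: S_blend = x1*S1 + x2*S2
Contribution 1: 0.36 * 0.73 = 0.2628 wt%
Contribution 2: 0.64 * 2.19 = 1.4016 wt%
S_blend = 0.2628 + 1.4016 = 1.6644

1.6644 wt%


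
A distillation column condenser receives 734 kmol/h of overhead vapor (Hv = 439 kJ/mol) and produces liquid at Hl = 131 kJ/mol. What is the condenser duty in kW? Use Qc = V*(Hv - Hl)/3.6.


Qc = 734 * (439 - 131) / 3.6 = 734 * 308 / 3.6 = 62800

62800 kW


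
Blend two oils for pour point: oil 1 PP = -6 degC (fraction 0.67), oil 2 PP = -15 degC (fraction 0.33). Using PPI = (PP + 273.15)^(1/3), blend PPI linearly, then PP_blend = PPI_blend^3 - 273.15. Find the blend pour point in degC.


PPI_1 = (-6 + 273.15)^(1/3) = 6.440482
PPI_2 = (-15 + 273.15)^(1/3) = 6.36733
PPI_blend = 0.67 * 6.440482 + 0.33 * 6.36733 = 6.416342
PP_blend = 6.416342^3 - 273.15 = 264.1572 - 273.15 = -8.99

-8.99 degC


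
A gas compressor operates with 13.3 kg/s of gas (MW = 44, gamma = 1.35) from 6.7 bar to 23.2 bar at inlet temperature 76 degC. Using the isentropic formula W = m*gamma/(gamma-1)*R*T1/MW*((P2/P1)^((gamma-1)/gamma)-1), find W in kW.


Isentropic work: W = m*(gamma/(gamma-1))*(R*T1/MW)*((P2/P1)^((gamma-1)/gamma) - 1)
T1 = 76 + 273.15 = 349.15 K
Pressure ratio = 23.2 / 6.7 = 3.46269
Exponent = (1.35 - 1)/1.35 = 0.259259
(P2/P1)^exp - 1 = 3.46269^0.259259 - 1 = 0.379901
W = 13.3 * 1.35 / 0.35 * 8.314 * 349.15 / 44 * 0.379901 = 1286

1286 kW


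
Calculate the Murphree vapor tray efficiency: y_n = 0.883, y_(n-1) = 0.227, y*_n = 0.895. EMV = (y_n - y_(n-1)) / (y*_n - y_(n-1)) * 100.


Murphree vapor efficiency: EMV = (y_n - y_(n-1)) / (y*_n - y_(n-1)) * 100
EMV = (0.883 - 0.227) / (0.895 - 0.227) * 100 = 0.656 / 0.668 * 100 = 98.20

98.20 %


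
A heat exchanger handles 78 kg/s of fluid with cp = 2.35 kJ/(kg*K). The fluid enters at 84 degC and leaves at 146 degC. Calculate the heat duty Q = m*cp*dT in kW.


Q = m_dot * cp * delta_T
delta_T = 146 - 84 = 62 K
Q = 78 * 2.35 * 62
= 183.3 * 62
= 11364.6 kW

11364.6 kW


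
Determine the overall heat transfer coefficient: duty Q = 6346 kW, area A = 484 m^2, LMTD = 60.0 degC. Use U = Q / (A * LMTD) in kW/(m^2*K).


From Q = U*A*LMTD, U = Q / (A * LMTD)
U = 6346 / (484 * 60.0) = 6346 / 29040 = 0.2185

0.2185 kW/(m^2*K)


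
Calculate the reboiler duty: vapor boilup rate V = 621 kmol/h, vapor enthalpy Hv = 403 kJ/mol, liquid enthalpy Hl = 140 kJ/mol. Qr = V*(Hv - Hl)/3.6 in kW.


Qr = 621 * (403 - 140) / 3.6 = 621 * 263 / 3.6 = 45370

45370 kW


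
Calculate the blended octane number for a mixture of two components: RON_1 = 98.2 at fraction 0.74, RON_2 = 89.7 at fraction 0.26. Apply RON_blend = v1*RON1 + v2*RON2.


Linear blending: RON_blend = sum(vi * RONi)
Contribution 1: 0.74 * 98.2 = 72.668
Contribution 2: 0.26 * 89.7 = 23.322
RON_blend = 72.668 + 23.322 = 95.99

95.99


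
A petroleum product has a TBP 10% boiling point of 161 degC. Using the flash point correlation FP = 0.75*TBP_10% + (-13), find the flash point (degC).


FP = 0.75 * 161 + (-13) = 107.75

107.75 degC


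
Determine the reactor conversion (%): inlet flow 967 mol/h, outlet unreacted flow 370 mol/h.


X = (F_in - F_out) / F_in * 100
Moles reacted = 967 - 370 = 597
X = 597 / 967 * 100
= 0.6174 * 100
= 61.74 %

61.74 %


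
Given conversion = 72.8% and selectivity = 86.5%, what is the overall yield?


Overall yield = conversion (%) * selectivity (%) / 100
Conversion = 72.8%, Selectivity = 86.5%
Y = 72.8 * 86.5 / 100
= 62.972 %

62.972 %


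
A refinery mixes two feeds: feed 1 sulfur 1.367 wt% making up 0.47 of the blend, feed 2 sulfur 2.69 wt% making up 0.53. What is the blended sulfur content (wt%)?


Linear sulfur blending: S_blend = x1*S1 + x2*S2
Contribution 1: 0.47 * 1.367 = 0.64249 wt%
Contribution 2: 0.53 * 2.69 = 1.4257 wt%
S_blend = 0.64249 + 1.4257 = 2.06819

2.06819 wt%


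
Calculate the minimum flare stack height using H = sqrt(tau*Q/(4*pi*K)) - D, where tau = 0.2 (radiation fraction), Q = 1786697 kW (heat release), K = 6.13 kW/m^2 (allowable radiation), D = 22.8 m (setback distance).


tau*Q/(4*pi*K) = 0.2 * 1786697 / (4 * pi * 6.13) = 4638.85
sqrt(4638.85) = 68.1091
H = 68.1091 - 22.8 = 45.31

45.31 m


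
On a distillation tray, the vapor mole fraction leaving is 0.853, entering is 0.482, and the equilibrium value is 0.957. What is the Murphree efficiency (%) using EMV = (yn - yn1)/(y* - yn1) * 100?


Murphree vapor efficiency: EMV = (y_n - y_(n-1)) / (y*_n - y_(n-1)) * 100
EMV = (0.853 - 0.482) / (0.957 - 0.482) * 100 = 0.371 / 0.475 * 100 = 78.11

78.11 %


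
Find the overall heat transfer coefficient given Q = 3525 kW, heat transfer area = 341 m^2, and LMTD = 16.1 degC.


From Q = U*A*LMTD, U = Q / (A * LMTD)
U = 3525 / (341 * 16.1) = 3525 / 5490.1 = 0.6421

0.6421 kW/(m^2*K)


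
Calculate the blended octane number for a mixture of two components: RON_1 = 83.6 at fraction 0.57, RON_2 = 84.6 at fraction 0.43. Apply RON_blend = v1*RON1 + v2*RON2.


Linear blending: RON_blend = sum(vi * RONi)
Contribution 1: 0.57 * 83.6 = 47.652
Contribution 2: 0.43 * 84.6 = 36.378
RON_blend = 47.652 + 36.378 = 84.03

84.03


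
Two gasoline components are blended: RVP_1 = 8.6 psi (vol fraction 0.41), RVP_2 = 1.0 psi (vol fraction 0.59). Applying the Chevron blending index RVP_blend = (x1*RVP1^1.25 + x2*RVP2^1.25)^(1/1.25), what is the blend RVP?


Chevron index: RVP_blend = (sum xi*RVPi^1.25)^(1/1.25)
RVP^1.25 terms: 0.41 * 8.6^1.25 + 0.59 * 1.0^1.25 = 6.62819
RVP_blend = 6.62819^(1/1.25) = 4.541

4.541 psi


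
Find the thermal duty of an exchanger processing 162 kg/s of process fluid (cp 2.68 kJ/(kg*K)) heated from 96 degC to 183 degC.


Q = m_dot * cp * delta_T
delta_T = 183 - 96 = 87 K
Q = 162 * 2.68 * 87
= 434.16 * 87
= 37771.92 kW

37771.92 kW


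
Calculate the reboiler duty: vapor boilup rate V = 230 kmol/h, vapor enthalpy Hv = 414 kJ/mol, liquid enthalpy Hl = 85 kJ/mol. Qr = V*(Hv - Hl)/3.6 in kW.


Qr = 230 * (414 - 85) / 3.6 = 230 * 329 / 3.6 = 21020

21020 kW


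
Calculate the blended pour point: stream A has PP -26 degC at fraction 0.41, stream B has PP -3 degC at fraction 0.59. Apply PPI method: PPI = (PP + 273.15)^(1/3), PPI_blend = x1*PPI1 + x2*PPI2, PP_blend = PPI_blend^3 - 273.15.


PPI_1 = (-26 + 273.15)^(1/3) = 6.275575
PPI_2 = (-3 + 273.15)^(1/3) = 6.464501
PPI_blend = 0.41 * 6.275575 + 0.59 * 6.464501 = 6.387041
PP_blend = 6.387041^3 - 273.15 = 260.5548 - 273.15 = -12.6

-12.6 degC


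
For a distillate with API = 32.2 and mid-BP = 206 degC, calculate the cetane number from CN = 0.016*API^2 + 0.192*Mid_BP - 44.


CN = 0.016 * 32.2^2 + 0.192 * 206 - 44
CN = 16.58944 + 39.552 - 44 = 12.14144

12.14144


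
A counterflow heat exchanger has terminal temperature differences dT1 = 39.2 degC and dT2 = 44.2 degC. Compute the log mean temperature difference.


LMTD = (dT1 - dT2) / ln(dT1/dT2)
= (39.2 - 44.2) / ln(39.2 / 44.2) = -5 / -0.120048 = 41.65

41.65 degC


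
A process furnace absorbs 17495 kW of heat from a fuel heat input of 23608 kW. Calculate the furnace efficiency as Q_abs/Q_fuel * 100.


Furnace efficiency = Q_absorbed / Q_fuel * 100
= 17495 / 23608 * 100 = 74.11

74.11 %


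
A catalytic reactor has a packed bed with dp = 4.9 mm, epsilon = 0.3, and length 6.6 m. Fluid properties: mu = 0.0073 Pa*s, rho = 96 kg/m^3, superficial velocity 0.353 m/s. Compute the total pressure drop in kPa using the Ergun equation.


dp = 4.9 mm = 0.0049 m
Viscous term = 150*0.0073*0.353*(1-0.3)^2 / (0.0049^2*0.3^3) = 292166
Inertial term = 1.75*96*0.353^2*(1-0.3) / (0.0049*0.3^3) = 110764
dP/L = 292166 + 110764 = 402930 Pa/m
dP = 402930 * 6.6 / 1000 = 2659 kPa

2659 kPa


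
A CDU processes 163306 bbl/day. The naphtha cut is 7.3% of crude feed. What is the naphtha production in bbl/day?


Crude throughput = 163306 bbl/day
Fraction yield = 7.3%
yield = throughput * fraction / 100
yield = 163306 * 7.3 / 100 = 11921.338

11921.338 bbl/day


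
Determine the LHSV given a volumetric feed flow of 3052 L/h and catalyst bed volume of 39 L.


LHSV = volumetric feed rate / catalyst volume
= 3052 L/h / 39 L
= 78.26 h^-1

78.26 h^-1


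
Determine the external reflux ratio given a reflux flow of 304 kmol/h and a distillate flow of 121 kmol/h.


Reflux ratio definition: R = L / D (liquid returned / distillate withdrawn)
L = 304 kmol/h, D = 121 kmol/h
R = 304 / 121 = 2.512

2.512


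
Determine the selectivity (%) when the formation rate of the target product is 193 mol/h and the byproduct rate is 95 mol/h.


Selectivity = desired / (desired + undesired) * 100
Total products = 193 + 95 = 288 mol/h
S = 193 / 288 * 100
= 0.6701 * 100
= 67.01 %

67.01 %


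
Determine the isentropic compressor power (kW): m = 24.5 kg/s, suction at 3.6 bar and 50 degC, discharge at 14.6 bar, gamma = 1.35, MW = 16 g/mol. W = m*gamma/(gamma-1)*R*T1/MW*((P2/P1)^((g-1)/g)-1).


Isentropic work: W = m*(gamma/(gamma-1))*(R*T1/MW)*((P2/P1)^((gamma-1)/gamma) - 1)
T1 = 50 + 273.15 = 323.15 K
Pressure ratio = 14.6 / 3.6 = 4.05556
Exponent = (1.35 - 1)/1.35 = 0.259259
(P2/P1)^exp - 1 = 4.05556^0.259259 - 1 = 0.437615
W = 24.5 * 1.35 / 0.35 * 8.314 * 323.15 / 16 * 0.437615 = 6944

6944 kW


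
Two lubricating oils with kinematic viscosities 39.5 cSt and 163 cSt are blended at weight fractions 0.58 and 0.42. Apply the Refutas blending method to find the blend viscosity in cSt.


Refutas method: VBN_i = 14.534*ln(ln(visc_i + 0.8)) + 10.975, blended linearly by mass fraction; since VBN is linear in VBI_i = ln(ln(visc_i + 0.8)) and the fractions sum to 1, blend VBI directly: visc = exp(exp(VBI_blend)) - 0.8
VBI_1 = ln(ln(39.5 + 0.8)) = 1.30735
VBI_2 = ln(ln(163 + 0.8)) = 1.62898
VBI_blend = 0.58 * 1.30735 + 0.42 * 1.62898 = 1.44243
visc_blend = exp(exp(1.44243)) - 0.8 = 67.98

67.98 cSt


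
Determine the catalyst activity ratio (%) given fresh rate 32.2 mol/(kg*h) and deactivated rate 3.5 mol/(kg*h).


Activity (%) = (rate_used / rate_fresh) * 100
rate_used = 3.5, rate_fresh = 32.2
= (3.5 / 32.2) * 100
= 0.1087 * 100 = 10.87

10.87 %


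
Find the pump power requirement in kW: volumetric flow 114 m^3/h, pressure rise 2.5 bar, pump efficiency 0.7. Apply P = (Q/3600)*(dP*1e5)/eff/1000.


Q = 114 / 3600 = 0.0316667 m^3/s
P = 0.0316667 * (2.5 * 1e5) / 0.7 / 1000 = 11.31

11.31 kW


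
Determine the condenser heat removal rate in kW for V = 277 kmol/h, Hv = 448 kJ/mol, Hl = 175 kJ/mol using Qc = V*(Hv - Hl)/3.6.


Qc = 277 * (448 - 175) / 3.6 = 277 * 273 / 3.6 = 21010

21010 kW


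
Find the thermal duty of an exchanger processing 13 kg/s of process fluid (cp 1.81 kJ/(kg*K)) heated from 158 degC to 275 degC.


Q = m_dot * cp * delta_T
delta_T = 275 - 158 = 117 K
Q = 13 * 1.81 * 117
= 23.53 * 117
= 2753.01 kW

2753.01 kW


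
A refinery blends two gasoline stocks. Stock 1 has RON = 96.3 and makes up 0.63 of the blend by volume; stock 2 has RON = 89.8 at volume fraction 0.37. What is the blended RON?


Linear blending: RON_blend = sum(vi * RONi)
Contribution 1: 0.63 * 96.3 = 60.669
Contribution 2: 0.37 * 89.8 = 33.226
RON_blend = 60.669 + 33.226 = 93.895

93.895


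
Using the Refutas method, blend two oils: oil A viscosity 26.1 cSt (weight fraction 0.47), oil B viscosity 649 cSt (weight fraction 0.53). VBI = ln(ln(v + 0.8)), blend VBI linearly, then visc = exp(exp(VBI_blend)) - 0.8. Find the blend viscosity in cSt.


Refutas method: VBN_i = 14.534*ln(ln(visc_i + 0.8)) + 10.975, blended linearly by mass fraction; since VBN is linear in VBI_i = ln(ln(visc_i + 0.8)) and the fractions sum to 1, blend VBI directly: visc = exp(exp(VBI_blend)) - 0.8
VBI_1 = ln(ln(26.1 + 0.8)) = 1.19153
VBI_2 = ln(ln(649 + 0.8)) = 1.86821
VBI_blend = 0.47 * 1.19153 + 0.53 * 1.86821 = 1.55017
visc_blend = exp(exp(1.55017)) - 0.8 = 110.5

110.5 cSt


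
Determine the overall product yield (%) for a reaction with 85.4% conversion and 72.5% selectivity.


Overall yield = conversion (%) * selectivity (%) / 100
Conversion = 85.4%, Selectivity = 72.5%
Y = 85.4 * 72.5 / 100
= 61.915 %

61.915 %


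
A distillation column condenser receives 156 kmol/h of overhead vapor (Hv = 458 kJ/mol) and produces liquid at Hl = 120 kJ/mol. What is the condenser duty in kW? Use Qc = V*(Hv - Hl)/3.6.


Qc = 156 * (458 - 120) / 3.6 = 156 * 338 / 3.6 = 14650

14650 kW


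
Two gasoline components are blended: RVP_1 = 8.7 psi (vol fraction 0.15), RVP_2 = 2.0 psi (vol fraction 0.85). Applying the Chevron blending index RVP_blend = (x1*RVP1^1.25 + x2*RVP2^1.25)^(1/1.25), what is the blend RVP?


Chevron index: RVP_blend = (sum xi*RVPi^1.25)^(1/1.25)
RVP^1.25 terms: 0.15 * 8.7^1.25 + 0.85 * 2.0^1.25 = 4.2629
RVP_blend = 4.2629^(1/1.25) = 3.190

3.190 psi


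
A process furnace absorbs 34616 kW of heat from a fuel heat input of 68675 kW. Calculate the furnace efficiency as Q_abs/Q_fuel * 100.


Furnace efficiency = Q_absorbed / Q_fuel * 100
= 34616 / 68675 * 100 = 50.41

50.41 %


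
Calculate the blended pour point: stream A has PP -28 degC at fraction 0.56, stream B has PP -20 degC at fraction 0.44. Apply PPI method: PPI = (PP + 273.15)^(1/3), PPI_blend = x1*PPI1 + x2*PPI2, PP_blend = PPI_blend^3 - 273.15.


PPI_1 = (-28 + 273.15)^(1/3) = 6.258601
PPI_2 = (-20 + 273.15)^(1/3) = 6.325953
PPI_blend = 0.56 * 6.258601 + 0.44 * 6.325953 = 6.288236
PP_blend = 6.288236^3 - 273.15 = 248.6489 - 273.15 = -24.5

-24.5 degC


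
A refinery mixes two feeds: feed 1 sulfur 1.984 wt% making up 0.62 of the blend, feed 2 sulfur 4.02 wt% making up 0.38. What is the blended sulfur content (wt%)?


Linear sulfur blending: S_blend = x1*S1 + x2*S2
Contribution 1: 0.62 * 1.984 = 1.23008 wt%
Contribution 2: 0.38 * 4.02 = 1.5276 wt%
S_blend = 1.23008 + 1.5276 = 2.75768

2.75768 wt%


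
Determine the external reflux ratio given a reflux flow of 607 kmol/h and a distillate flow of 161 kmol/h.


Reflux ratio definition: R = L / D (liquid returned / distillate withdrawn)
L = 607 kmol/h, D = 161 kmol/h
R = 607 / 161 = 3.770

3.770


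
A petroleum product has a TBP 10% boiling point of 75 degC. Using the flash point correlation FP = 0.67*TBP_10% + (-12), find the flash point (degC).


FP = 0.67 * 75 + (-12) = 38.25

38.25 degC


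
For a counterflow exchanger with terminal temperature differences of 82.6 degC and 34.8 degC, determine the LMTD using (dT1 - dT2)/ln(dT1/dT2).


LMTD = (dT1 - dT2) / ln(dT1/dT2)
= (82.6 - 34.8) / ln(82.6 / 34.8) = 47.8 / 0.864392 = 55.30

55.30 degC


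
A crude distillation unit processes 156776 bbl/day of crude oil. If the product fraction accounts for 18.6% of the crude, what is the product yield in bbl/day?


Crude throughput = 156776 bbl/day
Fraction yield = 18.6%
yield = throughput * fraction / 100
yield = 156776 * 18.6 / 100 = 29160.336

29160.336 bbl/day


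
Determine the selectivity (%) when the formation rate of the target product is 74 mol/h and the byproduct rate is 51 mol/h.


Selectivity = desired / (desired + undesired) * 100
Total products = 74 + 51 = 125 mol/h
S = 74 / 125 * 100
= 0.5920 * 100
= 59.20 %

59.20 %


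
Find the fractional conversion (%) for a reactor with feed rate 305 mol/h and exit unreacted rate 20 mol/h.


X = (F_in - F_out) / F_in * 100
Moles reacted = 305 - 20 = 285
X = 285 / 305 * 100
= 0.9344 * 100
= 93.44 %

93.44 %


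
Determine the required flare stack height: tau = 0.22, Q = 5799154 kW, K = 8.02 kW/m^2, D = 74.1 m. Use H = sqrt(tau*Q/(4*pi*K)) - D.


tau*Q/(4*pi*K) = 0.22 * 5799154 / (4 * pi * 8.02) = 12659.1
sqrt(12659.1) = 112.513
H = 112.513 - 74.1 = 38.41

38.41 m


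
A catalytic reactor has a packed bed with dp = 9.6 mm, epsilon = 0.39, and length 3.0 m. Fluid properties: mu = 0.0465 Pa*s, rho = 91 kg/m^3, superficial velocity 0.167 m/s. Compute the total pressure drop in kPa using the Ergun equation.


dp = 9.6 mm = 0.0096 m
Viscous term = 150*0.0465*0.167*(1-0.39)^2 / (0.0096^2*0.39^3) = 79283.7
Inertial term = 1.75*91*0.167^2*(1-0.39) / (0.0096*0.39^3) = 4757.48
dP/L = 79283.7 + 4757.48 = 84041.2 Pa/m
dP = 84041.2 * 3.0 / 1000 = 252.1 kPa

252.1 kPa


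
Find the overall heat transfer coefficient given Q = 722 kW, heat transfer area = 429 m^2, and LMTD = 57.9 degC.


From Q = U*A*LMTD, U = Q / (A * LMTD)
U = 722 / (429 * 57.9) = 722 / 24839.1 = 0.02907

0.02907 kW/(m^2*K)


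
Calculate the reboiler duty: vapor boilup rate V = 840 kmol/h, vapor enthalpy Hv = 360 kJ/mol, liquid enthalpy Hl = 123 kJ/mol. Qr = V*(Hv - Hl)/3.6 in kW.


Qr = 840 * (360 - 123) / 3.6 = 840 * 237 / 3.6 = 55300

55300 kW


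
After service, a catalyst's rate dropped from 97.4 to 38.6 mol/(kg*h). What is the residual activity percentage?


Activity (%) = (rate_used / rate_fresh) * 100
rate_used = 38.6, rate_fresh = 97.4
= (38.6 / 97.4) * 100
= 0.3963 * 100 = 39.63

39.63 %


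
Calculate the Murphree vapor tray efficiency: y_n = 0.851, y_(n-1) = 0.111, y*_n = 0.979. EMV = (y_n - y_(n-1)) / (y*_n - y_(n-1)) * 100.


Murphree vapor efficiency: EMV = (y_n - y_(n-1)) / (y*_n - y_(n-1)) * 100
EMV = (0.851 - 0.111) / (0.979 - 0.111) * 100 = 0.74 / 0.868 * 100 = 85.25

85.25 %


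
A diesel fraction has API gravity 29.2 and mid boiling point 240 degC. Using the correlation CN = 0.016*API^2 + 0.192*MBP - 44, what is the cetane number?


CN = 0.016 * 29.2^2 + 0.192 * 240 - 44
CN = 13.64224 + 46.08 - 44 = 15.72224

15.72224


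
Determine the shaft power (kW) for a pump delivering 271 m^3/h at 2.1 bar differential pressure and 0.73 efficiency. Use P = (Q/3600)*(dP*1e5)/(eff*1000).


Q = 271 / 3600 = 0.0752778 m^3/s
P = 0.0752778 * (2.1 * 1e5) / 0.73 / 1000 = 21.66

21.66 kW


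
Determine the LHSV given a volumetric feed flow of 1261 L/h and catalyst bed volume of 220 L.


LHSV = volumetric feed rate / catalyst volume
= 1261 L/h / 220 L
= 5.732 h^-1

5.732 h^-1


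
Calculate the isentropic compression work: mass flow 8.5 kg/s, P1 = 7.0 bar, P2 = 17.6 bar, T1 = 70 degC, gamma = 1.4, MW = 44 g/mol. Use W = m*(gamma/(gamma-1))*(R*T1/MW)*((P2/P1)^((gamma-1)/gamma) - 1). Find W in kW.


Isentropic work: W = m*(gamma/(gamma-1))*(R*T1/MW)*((P2/P1)^((gamma-1)/gamma) - 1)
T1 = 70 + 273.15 = 343.15 K
Pressure ratio = 17.6 / 7.0 = 2.51429
Exponent = (1.4 - 1)/1.4 = 0.285714
(P2/P1)^exp - 1 = 2.51429^0.285714 - 1 = 0.30138
W = 8.5 * 1.4 / 0.4 * 8.314 * 343.15 / 44 * 0.30138 = 581.4

581.4 kW


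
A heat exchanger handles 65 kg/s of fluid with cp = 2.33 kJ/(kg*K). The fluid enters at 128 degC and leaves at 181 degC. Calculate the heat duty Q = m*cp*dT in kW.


Q = m_dot * cp * delta_T
delta_T = 181 - 128 = 53 K
Q = 65 * 2.33 * 53
= 151.45 * 53
= 8026.85 kW

8026.85 kW


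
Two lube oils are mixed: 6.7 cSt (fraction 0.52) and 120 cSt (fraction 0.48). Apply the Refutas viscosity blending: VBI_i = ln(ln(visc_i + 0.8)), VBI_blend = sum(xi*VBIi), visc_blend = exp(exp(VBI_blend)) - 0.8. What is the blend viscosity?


Refutas method: VBN_i = 14.534*ln(ln(visc_i + 0.8)) + 10.975, blended linearly by mass fraction; since VBN is linear in VBI_i = ln(ln(visc_i + 0.8)) and the fractions sum to 1, blend VBI directly: visc = exp(exp(VBI_blend)) - 0.8
VBI_1 = ln(ln(6.7 + 0.8)) = 0.700571
VBI_2 = ln(ln(120 + 0.8)) = 1.56739
VBI_blend = 0.52 * 0.700571 + 0.48 * 1.56739 = 1.11664
visc_blend = exp(exp(1.11664)) - 0.8 = 20.41

20.41 cSt


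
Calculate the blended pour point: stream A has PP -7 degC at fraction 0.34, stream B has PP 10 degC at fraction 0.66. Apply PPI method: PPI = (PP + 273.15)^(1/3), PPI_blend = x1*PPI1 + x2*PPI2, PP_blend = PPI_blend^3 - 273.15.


PPI_1 = (-7 + 273.15)^(1/3) = 6.432436
PPI_2 = (10 + 273.15)^(1/3) = 6.566574
PPI_blend = 0.34 * 6.432436 + 0.66 * 6.566574 = 6.520967
PP_blend = 6.520967^3 - 273.15 = 277.2911 - 273.15 = 4.14

4.14 degC


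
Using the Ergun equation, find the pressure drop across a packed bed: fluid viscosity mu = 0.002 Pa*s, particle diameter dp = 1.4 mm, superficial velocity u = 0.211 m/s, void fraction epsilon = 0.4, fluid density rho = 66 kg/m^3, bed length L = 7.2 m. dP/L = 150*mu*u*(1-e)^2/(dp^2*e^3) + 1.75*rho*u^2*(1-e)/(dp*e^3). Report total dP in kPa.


dp = 1.4 mm = 0.0014 m
Viscous term = 150*0.002*0.211*(1-0.4)^2 / (0.0014^2*0.4^3) = 181665
Inertial term = 1.75*66*0.211^2*(1-0.4) / (0.0014*0.4^3) = 34434.2
dP/L = 181665 + 34434.2 = 216099 Pa/m
dP = 216099 * 7.2 / 1000 = 1556 kPa

1556 kPa


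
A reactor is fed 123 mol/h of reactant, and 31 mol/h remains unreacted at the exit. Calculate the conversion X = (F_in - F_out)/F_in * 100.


X = (F_in - F_out) / F_in * 100
Moles reacted = 123 - 31 = 92
X = 92 / 123 * 100
= 0.7480 * 100
= 74.80 %

74.80 %


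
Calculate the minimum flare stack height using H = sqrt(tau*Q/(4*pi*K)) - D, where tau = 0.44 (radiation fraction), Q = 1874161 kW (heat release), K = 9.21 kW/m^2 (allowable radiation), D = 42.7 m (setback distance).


tau*Q/(4*pi*K) = 0.44 * 1874161 / (4 * pi * 9.21) = 7125.09
sqrt(7125.09) = 84.4102
H = 84.4102 - 42.7 = 41.71

41.71 m


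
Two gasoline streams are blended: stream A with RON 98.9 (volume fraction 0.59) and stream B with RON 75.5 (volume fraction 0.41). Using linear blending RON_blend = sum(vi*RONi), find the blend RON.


Linear blending: RON_blend = sum(vi * RONi)
Contribution 1: 0.59 * 98.9 = 58.351
Contribution 2: 0.41 * 75.5 = 30.955
RON_blend = 58.351 + 30.955 = 89.306

89.306


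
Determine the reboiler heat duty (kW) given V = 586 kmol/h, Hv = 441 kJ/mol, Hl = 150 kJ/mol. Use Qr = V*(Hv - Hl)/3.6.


Qr = 586 * (441 - 150) / 3.6 = 586 * 291 / 3.6 = 47370

47370 kW


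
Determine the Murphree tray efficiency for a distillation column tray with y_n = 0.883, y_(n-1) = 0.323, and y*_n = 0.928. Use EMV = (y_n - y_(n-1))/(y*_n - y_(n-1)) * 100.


Murphree vapor efficiency: EMV = (y_n - y_(n-1)) / (y*_n - y_(n-1)) * 100
EMV = (0.883 - 0.323) / (0.928 - 0.323) * 100 = 0.56 / 0.605 * 100 = 92.56

92.56 %


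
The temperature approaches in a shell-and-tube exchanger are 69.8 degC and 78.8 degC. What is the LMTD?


LMTD = (dT1 - dT2) / ln(dT1/dT2)
= (69.8 - 78.8) / ln(69.8 / 78.8) = -9 / -0.121279 = 74.21

74.21 degC


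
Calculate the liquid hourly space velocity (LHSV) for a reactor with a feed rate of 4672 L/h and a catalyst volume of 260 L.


LHSV = volumetric feed rate / catalyst volume
= 4672 L/h / 260 L
= 17.97 h^-1

17.97 h^-1


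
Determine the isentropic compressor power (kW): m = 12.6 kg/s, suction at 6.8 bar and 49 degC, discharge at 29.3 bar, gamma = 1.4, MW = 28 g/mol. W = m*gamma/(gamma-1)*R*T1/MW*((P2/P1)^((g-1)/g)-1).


Isentropic work: W = m*(gamma/(gamma-1))*(R*T1/MW)*((P2/P1)^((gamma-1)/gamma) - 1)
T1 = 49 + 273.15 = 322.15 K
Pressure ratio = 29.3 / 6.8 = 4.30882
Exponent = (1.4 - 1)/1.4 = 0.285714
(P2/P1)^exp - 1 = 4.30882^0.285714 - 1 = 0.517907
W = 12.6 * 1.4 / 0.4 * 8.314 * 322.15 / 28 * 0.517907 = 2185

2185 kW


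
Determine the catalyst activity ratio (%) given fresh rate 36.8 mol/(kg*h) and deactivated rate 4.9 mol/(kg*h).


Activity (%) = (rate_used / rate_fresh) * 100
rate_used = 4.9, rate_fresh = 36.8
= (4.9 / 36.8) * 100
= 0.1332 * 100 = 13.32

13.32 %


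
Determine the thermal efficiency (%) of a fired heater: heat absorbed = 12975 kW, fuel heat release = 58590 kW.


Furnace efficiency = Q_absorbed / Q_fuel * 100
= 12975 / 58590 * 100 = 22.15

22.15 %


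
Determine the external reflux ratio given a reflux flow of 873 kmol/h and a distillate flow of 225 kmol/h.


Reflux ratio definition: R = L / D (liquid returned / distillate withdrawn)
L = 873 kmol/h, D = 225 kmol/h
R = 873 / 225 = 3.880

3.880


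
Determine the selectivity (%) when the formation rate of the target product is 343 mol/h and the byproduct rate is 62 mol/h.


Selectivity = desired / (desired + undesired) * 100
Total products = 343 + 62 = 405 mol/h
S = 343 / 405 * 100
= 0.8469 * 100
= 84.69 %

84.69 %


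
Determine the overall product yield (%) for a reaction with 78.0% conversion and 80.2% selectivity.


Overall yield = conversion (%) * selectivity (%) / 100
Conversion = 78.0%, Selectivity = 80.2%
Y = 78.0 * 80.2 / 100
= 62.556 %

62.556 %


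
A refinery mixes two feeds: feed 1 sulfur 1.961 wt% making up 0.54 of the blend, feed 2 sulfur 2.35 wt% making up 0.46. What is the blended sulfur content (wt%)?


Linear sulfur blending: S_blend = x1*S1 + x2*S2
Contribution 1: 0.54 * 1.961 = 1.05894 wt%
Contribution 2: 0.46 * 2.35 = 1.081 wt%
S_blend = 1.05894 + 1.081 = 2.13994

2.13994 wt%


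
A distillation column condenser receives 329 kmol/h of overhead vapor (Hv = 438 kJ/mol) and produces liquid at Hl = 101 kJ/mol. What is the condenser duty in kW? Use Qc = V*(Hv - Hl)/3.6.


Qc = 329 * (438 - 101) / 3.6 = 329 * 337 / 3.6 = 30800

30800 kW


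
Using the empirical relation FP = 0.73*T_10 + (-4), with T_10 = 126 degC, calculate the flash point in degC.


FP = 0.73 * 126 + (-4) = 87.98

87.98 degC


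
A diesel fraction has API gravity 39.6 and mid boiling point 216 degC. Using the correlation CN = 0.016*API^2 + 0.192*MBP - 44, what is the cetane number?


CN = 0.016 * 39.6^2 + 0.192 * 216 - 44
CN = 25.09056 + 41.472 - 44 = 22.56256

22.56256


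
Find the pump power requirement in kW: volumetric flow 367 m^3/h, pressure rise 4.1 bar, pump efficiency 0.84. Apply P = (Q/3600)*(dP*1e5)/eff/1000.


Q = 367 / 3600 = 0.101944 m^3/s
P = 0.101944 * (4.1 * 1e5) / 0.84 / 1000 = 49.76

49.76 kW


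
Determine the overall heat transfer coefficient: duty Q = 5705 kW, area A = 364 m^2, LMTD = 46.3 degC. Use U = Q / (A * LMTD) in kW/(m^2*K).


From Q = U*A*LMTD, U = Q / (A * LMTD)
U = 5705 / (364 * 46.3) = 5705 / 16853.2 = 0.3385

0.3385 kW/(m^2*K)


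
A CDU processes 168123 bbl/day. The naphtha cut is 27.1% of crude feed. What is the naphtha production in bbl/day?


Crude throughput = 168123 bbl/day
Fraction yield = 27.1%
yield = throughput * fraction / 100
yield = 168123 * 27.1 / 100 = 45561.333

45561.333 bbl/day


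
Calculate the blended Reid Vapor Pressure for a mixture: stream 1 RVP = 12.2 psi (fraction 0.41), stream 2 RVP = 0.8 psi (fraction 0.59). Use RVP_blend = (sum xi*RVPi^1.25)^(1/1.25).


Chevron index: RVP_blend = (sum xi*RVPi^1.25)^(1/1.25)
RVP^1.25 terms: 0.41 * 12.2^1.25 + 0.59 * 0.8^1.25 = 9.79471
RVP_blend = 9.79471^(1/1.25) = 6.206

6.206 psi


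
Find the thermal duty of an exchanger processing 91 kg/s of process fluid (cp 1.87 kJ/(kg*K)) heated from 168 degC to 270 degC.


Q = m_dot * cp * delta_T
delta_T = 270 - 168 = 102 K
Q = 91 * 1.87 * 102
= 170.17 * 102
= 17357.34 kW

17357.34 kW


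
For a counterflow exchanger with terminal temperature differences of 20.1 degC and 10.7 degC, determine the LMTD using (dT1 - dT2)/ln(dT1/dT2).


LMTD = (dT1 - dT2) / ln(dT1/dT2)
= (20.1 - 10.7) / ln(20.1 / 10.7) = 9.4 / 0.630476 = 14.91

14.91 degC


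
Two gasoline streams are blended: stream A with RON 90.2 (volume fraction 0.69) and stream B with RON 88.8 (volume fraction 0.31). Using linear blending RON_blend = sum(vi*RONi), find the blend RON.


Linear blending: RON_blend = sum(vi * RONi)
Contribution 1: 0.69 * 90.2 = 62.238
Contribution 2: 0.31 * 88.8 = 27.528
RON_blend = 62.238 + 27.528 = 89.766

89.766


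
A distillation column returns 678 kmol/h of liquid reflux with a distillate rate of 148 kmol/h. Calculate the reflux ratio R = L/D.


Reflux ratio definition: R = L / D (liquid returned / distillate withdrawn)
L = 678 kmol/h, D = 148 kmol/h
R = 678 / 148 = 4.581

4.581


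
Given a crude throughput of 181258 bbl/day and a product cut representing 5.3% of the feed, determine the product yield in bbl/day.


Crude throughput = 181258 bbl/day
Fraction yield = 5.3%
yield = throughput * fraction / 100
yield = 181258 * 5.3 / 100 = 9606.674

9606.674 bbl/day


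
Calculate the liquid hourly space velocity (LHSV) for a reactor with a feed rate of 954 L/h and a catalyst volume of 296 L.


LHSV = volumetric feed rate / catalyst volume
= 954 L/h / 296 L
= 3.223 h^-1

3.223 h^-1


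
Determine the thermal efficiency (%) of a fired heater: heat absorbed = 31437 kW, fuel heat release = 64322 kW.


Furnace efficiency = Q_absorbed / Q_fuel * 100
= 31437 / 64322 * 100 = 48.87

48.87 %


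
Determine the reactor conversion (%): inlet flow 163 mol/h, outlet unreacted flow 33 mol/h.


X = (F_in - F_out) / F_in * 100
Moles reacted = 163 - 33 = 130
X = 130 / 163 * 100
= 0.7975 * 100
= 79.75 %

79.75 %


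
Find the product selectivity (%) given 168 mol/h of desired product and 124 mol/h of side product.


Selectivity = desired / (desired + undesired) * 100
Total products = 168 + 124 = 292 mol/h
S = 168 / 292 * 100
= 0.5753 * 100
= 57.53 %

57.53 %


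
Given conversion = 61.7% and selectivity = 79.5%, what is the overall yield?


Overall yield = conversion (%) * selectivity (%) / 100
Conversion = 61.7%, Selectivity = 79.5%
Y = 61.7 * 79.5 / 100
= 49.0515 %

49.0515 %


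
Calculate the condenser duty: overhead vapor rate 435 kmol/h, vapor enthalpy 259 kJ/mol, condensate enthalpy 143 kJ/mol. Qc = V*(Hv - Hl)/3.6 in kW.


Qc = 435 * (259 - 143) / 3.6 = 435 * 116 / 3.6 = 14020

14020 kW


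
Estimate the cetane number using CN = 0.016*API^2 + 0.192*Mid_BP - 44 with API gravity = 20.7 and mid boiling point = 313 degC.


CN = 0.016 * 20.7^2 + 0.192 * 313 - 44
CN = 6.85584 + 60.096 - 44 = 22.95184

22.95184


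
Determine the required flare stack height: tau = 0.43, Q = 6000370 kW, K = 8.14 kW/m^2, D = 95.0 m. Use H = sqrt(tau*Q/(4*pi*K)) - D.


tau*Q/(4*pi*K) = 0.43 * 6000370 / (4 * pi * 8.14) = 25223.9
sqrt(25223.9) = 158.82
H = 158.82 - 95.0 = 63.82

63.82 m


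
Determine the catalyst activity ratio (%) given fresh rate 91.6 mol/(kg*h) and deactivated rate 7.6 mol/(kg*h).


Activity (%) = (rate_used / rate_fresh) * 100
rate_used = 7.6, rate_fresh = 91.6
= (7.6 / 91.6) * 100
= 0.08297 * 100 = 8.297

8.297 %


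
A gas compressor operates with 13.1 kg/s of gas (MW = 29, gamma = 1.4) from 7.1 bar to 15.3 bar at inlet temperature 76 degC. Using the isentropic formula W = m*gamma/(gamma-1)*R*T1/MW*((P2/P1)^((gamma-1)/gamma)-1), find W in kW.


Isentropic work: W = m*(gamma/(gamma-1))*(R*T1/MW)*((P2/P1)^((gamma-1)/gamma) - 1)
T1 = 76 + 273.15 = 349.15 K
Pressure ratio = 15.3 / 7.1 = 2.15493
Exponent = (1.4 - 1)/1.4 = 0.285714
(P2/P1)^exp - 1 = 2.15493^0.285714 - 1 = 0.245279
W = 13.1 * 1.4 / 0.4 * 8.314 * 349.15 / 29 * 0.245279 = 1126

1126 kW


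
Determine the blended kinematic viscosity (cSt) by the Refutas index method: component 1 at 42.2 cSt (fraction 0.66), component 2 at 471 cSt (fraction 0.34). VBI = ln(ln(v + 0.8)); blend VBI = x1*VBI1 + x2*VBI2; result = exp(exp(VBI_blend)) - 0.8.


Refutas method: VBN_i = 14.534*ln(ln(visc_i + 0.8)) + 10.975, blended linearly by mass fraction; since VBN is linear in VBI_i = ln(ln(visc_i + 0.8)) and the fractions sum to 1, blend VBI directly: visc = exp(exp(VBI_blend)) - 0.8
VBI_1 = ln(ln(42.2 + 0.8)) = 1.32474
VBI_2 = ln(ln(471 + 0.8)) = 1.81752
VBI_blend = 0.66 * 1.32474 + 0.34 * 1.81752 = 1.49229
visc_blend = exp(exp(1.49229)) - 0.8 = 84.59

84.59 cSt


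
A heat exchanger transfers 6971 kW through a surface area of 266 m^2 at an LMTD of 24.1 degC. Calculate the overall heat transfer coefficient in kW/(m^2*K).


From Q = U*A*LMTD, U = Q / (A * LMTD)
U = 6971 / (266 * 24.1) = 6971 / 6410.6 = 1.087

1.087 kW/(m^2*K)


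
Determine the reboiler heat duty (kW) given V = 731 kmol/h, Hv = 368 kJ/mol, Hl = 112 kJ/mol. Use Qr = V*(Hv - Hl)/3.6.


Qr = 731 * (368 - 112) / 3.6 = 731 * 256 / 3.6 = 51980

51980 kW


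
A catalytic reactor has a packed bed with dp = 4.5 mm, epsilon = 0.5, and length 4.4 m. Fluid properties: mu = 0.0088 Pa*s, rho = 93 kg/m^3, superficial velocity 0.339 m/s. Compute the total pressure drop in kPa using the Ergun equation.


dp = 4.5 mm = 0.0045 m
Viscous term = 150*0.0088*0.339*(1-0.5)^2 / (0.0045^2*0.5^3) = 44195.6
Inertial term = 1.75*93*0.339^2*(1-0.5) / (0.0045*0.5^3) = 16625.2
dP/L = 44195.6 + 16625.2 = 60820.8 Pa/m
dP = 60820.8 * 4.4 / 1000 = 267.6 kPa

267.6 kPa


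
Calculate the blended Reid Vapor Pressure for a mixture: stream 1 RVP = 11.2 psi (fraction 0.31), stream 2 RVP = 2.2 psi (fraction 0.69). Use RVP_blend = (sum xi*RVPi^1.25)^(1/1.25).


Chevron index: RVP_blend = (sum xi*RVPi^1.25)^(1/1.25)
RVP^1.25 terms: 0.31 * 11.2^1.25 + 0.69 * 2.2^1.25 = 8.20036
RVP_blend = 8.20036^(1/1.25) = 5.384

5.384 psi


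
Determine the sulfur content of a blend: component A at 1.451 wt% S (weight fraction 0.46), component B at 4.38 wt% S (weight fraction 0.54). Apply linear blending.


Linear sulfur blending: S_blend = x1*S1 + x2*S2
Contribution 1: 0.46 * 1.451 = 0.66746 wt%
Contribution 2: 0.54 * 4.38 = 2.3652 wt%
S_blend = 0.66746 + 2.3652 = 3.03266

3.03266 wt%


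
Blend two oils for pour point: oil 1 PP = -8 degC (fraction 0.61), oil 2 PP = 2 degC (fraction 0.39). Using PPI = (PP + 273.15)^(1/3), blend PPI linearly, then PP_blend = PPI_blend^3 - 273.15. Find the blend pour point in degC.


PPI_1 = (-8 + 273.15)^(1/3) = 6.42437
PPI_2 = (2 + 273.15)^(1/3) = 6.504139
PPI_blend = 0.61 * 6.42437 + 0.39 * 6.504139 = 6.45548
PP_blend = 6.45548^3 - 273.15 = 269.0207 - 273.15 = -4.13

-4.13 degC


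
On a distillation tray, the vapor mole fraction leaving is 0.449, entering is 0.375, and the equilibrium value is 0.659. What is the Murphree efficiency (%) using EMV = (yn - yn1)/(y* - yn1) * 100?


Murphree vapor efficiency: EMV = (y_n - y_(n-1)) / (y*_n - y_(n-1)) * 100
EMV = (0.449 - 0.375) / (0.659 - 0.375) * 100 = 0.074 / 0.284 * 100 = 26.06

26.06 %


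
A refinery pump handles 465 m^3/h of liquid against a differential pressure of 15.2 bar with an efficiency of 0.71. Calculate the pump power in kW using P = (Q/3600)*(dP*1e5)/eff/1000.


Q = 465 / 3600 = 0.129167 m^3/s
P = 0.129167 * (15.2 * 1e5) / 0.71 / 1000 = 276.5

276.5 kW


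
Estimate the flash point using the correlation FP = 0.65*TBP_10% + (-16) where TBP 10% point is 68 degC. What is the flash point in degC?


FP = 0.65 * 68 + (-16) = 28.2

28.2 degC


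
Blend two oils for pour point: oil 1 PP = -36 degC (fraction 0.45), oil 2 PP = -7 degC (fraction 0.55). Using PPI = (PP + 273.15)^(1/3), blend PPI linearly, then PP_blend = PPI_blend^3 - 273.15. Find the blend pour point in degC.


PPI_1 = (-36 + 273.15)^(1/3) = 6.189768
PPI_2 = (-7 + 273.15)^(1/3) = 6.432436
PPI_blend = 0.45 * 6.189768 + 0.55 * 6.432436 = 6.323235
PP_blend = 6.323235^3 - 273.15 = 252.8238 - 273.15 = -20.33

-20.33 degC


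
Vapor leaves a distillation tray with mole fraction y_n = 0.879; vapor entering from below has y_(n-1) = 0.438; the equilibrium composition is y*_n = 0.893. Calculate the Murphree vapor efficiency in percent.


Murphree vapor efficiency: EMV = (y_n - y_(n-1)) / (y*_n - y_(n-1)) * 100
EMV = (0.879 - 0.438) / (0.893 - 0.438) * 100 = 0.441 / 0.455 * 100 = 96.92

96.92 %
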